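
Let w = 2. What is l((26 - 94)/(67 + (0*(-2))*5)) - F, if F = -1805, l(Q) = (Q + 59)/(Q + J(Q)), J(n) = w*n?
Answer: 121445/68 ≈ 1786.0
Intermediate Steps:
J(n) = 2*n
l(Q) = (59 + Q)/(3*Q) (l(Q) = (Q + 59)/(Q + 2*Q) = (59 + Q)/((3*Q)) = (59 + Q)*(1/(3*Q)) = (59 + Q)/(3*Q))
l((26 - 94)/(67 + (0*(-2))*5)) - F = (59 + (26 - 94)/(67 + (0*(-2))*5))/(3*(((26 - 94)/(67 + (0*(-2))*5)))) - 1*(-1805) = (59 - 68/(67 + 0*5))/(3*((-68/(67 + 0*5)))) + 1805 = (59 - 68/(67 + 0))/(3*((-68/(67 + 0)))) + 1805 = (59 - 68/67)/(3*((-68/67))) + 1805 = (59 - 68*1/67)/(3*((-68*1/67))) + 1805 = (59 - 68/67)/(3*(-68/67)) + 1805 = (⅓)*(-67/68)*(3885/67) + 1805 = -1295/68 + 1805 = 121445/68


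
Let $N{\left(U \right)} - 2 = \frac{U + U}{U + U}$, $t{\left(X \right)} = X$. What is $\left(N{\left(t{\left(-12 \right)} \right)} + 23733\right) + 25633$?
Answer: $49369$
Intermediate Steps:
$N{\left(U \right)} = 3$ ($N{\left(U \right)} = 2 + \frac{U + U}{U + U} = 2 + \frac{2 U}{2 U} = 2 + 2 U \frac{1}{2 U} = 2 + 1 = 3$)
$\left(N{\left(t{\left(-12 \right)} \right)} + 23733\right) + 25633 = \left(3 + 23733\right) + 25633 = 23736 + 25633 = 49369$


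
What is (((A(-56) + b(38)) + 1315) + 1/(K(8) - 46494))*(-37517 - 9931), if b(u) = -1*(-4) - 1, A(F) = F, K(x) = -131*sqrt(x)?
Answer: -32358136823507484/540388687 - 3107844*sqrt(2)/540388687 ≈ -5.9879e+7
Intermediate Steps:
b(u) = 3 (b(u) = 4 - 1 = 3)
(((A(-56) + b(38)) + 1315) + 1/(K(8) - 46494))*(-37517 - 9931) = (((-56 + 3) + 1315) + 1/(-262*sqrt(2) - 46494))*(-37517 - 9931) = ((-53 + 1315) + 1/(-262*sqrt(2) - 46494))*(-47448) = (1262 + 1/(-262*sqrt(2) - 46494))*(-47448) = (1262 + 1/(-46494 - 262*sqrt(2)))*(-47448) = -59879376 - 47448/(-46494 - 262*sqrt(2))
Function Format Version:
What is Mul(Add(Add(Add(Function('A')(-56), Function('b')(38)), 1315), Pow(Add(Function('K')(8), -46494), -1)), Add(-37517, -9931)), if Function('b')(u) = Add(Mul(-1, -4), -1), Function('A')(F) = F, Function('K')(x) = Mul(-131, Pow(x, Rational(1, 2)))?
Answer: Add(Rational(-32358136823507484, 540388687), Mul(Rational(-3107844, 540388687), Pow(2, Rational(1, 2)))) ≈ -5.9879e+7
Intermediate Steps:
Function('b')(u) = 3 (Function('b')(u) = Add(4, -1) = 3)
Mul(Add(Add(Add(Function('A')(-56), Function('b')(38)), 1315), Pow(Add(Function('K')(8), -46494), -1)), Add(-37517, -9931)) = Mul(Add(Add(Add(-56, 3), 1315), Pow(Add(Mul(-131, Pow(8, Rational(1, 2))), -46494), -1)), Add(-37517, -9931)) = Mul(Add(Add(-53, 1315), Pow(Add(Mul(-131, Mul(2, Pow(2, Rational(1, 2)))), -46494), -1)), -47448) = Mul(Add(1262, Pow(Add(Mul(-262, Pow(2, Rational(1, 2))), -46494), -1)), -47448) = Mul(Add(1262, Pow(Add(-46494, Mul(-262, Pow(2, Rational(1, 2)))), -1)), -47448) = Add(-59879376, Mul(-47448, Pow(Add(-46494, Mul(-262, Pow(2, Rational(1, 2)))), -1)))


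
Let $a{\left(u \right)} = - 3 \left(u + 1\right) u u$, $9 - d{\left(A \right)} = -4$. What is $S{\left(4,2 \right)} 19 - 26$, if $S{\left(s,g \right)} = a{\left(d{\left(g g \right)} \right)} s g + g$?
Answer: $-1078884$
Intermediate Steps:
$d{\left(A \right)} = 13$ ($d{\left(A \right)} = 9 - -4 = 9 + 4 = 13$)
$a{\left(u \right)} = u^{2} \left(-3 - 3 u\right)$ ($a{\left(u \right)} = - 3 \left(1 + u\right) u u = \left(-3 - 3 u\right) u u = u \left(-3 - 3 u\right) u = u^{2} \left(-3 - 3 u\right)$)
$S{\left(s,g \right)} = g - 7098 g s$ ($S{\left(s,g \right)} = 3 \cdot 13^{2} \left(-1 - 13\right) s g + g = 3 \cdot 169 \left(-1 - 13\right) s g + g = 3 \cdot 169 \left(-14\right) s g + g = - 7098 s g + g = - 7098 g s + g = g - 7098 g s$)
$S{\left(4,2 \right)} 19 - 26 = 2 \left(1 - 28392\right) 19 - 26 = 2 \left(-28391\right) 19 - 26 = \left(-56782\right) 19 - 26 = -1078858 - 26 = -1078884$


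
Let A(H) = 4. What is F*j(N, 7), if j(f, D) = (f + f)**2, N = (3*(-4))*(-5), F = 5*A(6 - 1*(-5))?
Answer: 288000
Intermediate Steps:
F = 20 (F = 5*4 = 20)
N = 60 (N = -12*(-5) = 60)
j(f, D) = 4*f**2 (j(f, D) = (2*f)**2 = 4*f**2)
F*j(N, 7) = 20*(4*60**2) = 20*(4*3600) = 20*14400 = 288000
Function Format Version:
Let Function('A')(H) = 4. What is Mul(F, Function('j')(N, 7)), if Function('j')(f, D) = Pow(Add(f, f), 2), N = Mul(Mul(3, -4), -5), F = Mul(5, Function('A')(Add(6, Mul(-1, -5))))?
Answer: 288000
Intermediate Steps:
F = 20 (F = Mul(5, 4) = 20)
N = 60 (N = Mul(-12, -5) = 60)
Function('j')(f, D) = Mul(4, Pow(f, 2)) (Function('j')(f, D) = Pow(Mul(2, f), 2) = Mul(4, Pow(f, 2)))
Mul(F, Function('j')(N, 7)) = Mul(20, Mul(4, Pow(60, 2))) = Mul(20, Mul(4, 3600)) = Mul(20, 14400) = 288000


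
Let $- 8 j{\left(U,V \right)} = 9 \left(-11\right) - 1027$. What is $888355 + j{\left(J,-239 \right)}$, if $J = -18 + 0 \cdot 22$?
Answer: $\frac{3553983}{4} \approx 8.885 \cdot 10^{5}$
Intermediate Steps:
$J = -18$ ($J = -18 + 0 = -18$)
$j{\left(U,V \right)} = \frac{563}{4}$ ($j{\left(U,V \right)} = - \frac{9 \left(-11\right) - 1027}{8} = - \frac{-99 - 1027}{8} = \left(- \frac{1}{8}\right) \left(-1126\right) = \frac{563}{4}$)
$888355 + j{\left(J,-239 \right)} = 888355 + \frac{563}{4} = \frac{3553983}{4}$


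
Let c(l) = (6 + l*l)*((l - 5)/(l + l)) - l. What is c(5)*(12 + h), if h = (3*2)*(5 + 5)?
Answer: -360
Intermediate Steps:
h = 60 (h = 6*10 = 60)
c(l) = -l + (-5 + l)*(6 + l²)/(2*l) (c(l) = (6 + l²)*((-5 + l)/((2*l))) - l = (6 + l²)*((-5 + l)*(1/(2*l))) - l = (6 + l²)*((-5 + l)/(2*l)) - l = (-5 + l)*(6 + l²)/(2*l) - l = -l + (-5 + l)*(6 + l²)/(2*l))
c(5)*(12 + h) = ((½)*(-30 + 5*(6 + 5² - 7*5))/5)*(12 + 60) = ((½)*(⅕)*(-30 + 5*(6 + 25 - 35)))*72 = ((½)*(⅕)*(-30 + 5*(-4)))*72 = ((½)*(⅕)*(-30 - 20))*72 = ((½)*(⅕)*(-50))*72 = -5*72 = -360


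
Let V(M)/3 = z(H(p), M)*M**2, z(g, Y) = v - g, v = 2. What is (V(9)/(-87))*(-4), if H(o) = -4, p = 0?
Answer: 1944/29 ≈ 67.034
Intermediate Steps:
z(g, Y) = 2 - g
V(M) = 18*M**2 (V(M) = 3*((2 - 1*(-4))*M**2) = 3*((2 + 4)*M**2) = 3*(6*M**2) = 18*M**2)
(V(9)/(-87))*(-4) = ((18*9**2)/(-87))*(-4) = ((18*81)*(-1/87))*(-4) = (1458*(-1/87))*(-4) = -486/29*(-4) = 1944/29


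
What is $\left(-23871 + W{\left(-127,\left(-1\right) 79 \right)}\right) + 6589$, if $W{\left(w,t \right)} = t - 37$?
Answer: $-17398$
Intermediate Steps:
$W{\left(w,t \right)} = -37 + t$
$\left(-23871 + W{\left(-127,\left(-1\right) 79 \right)}\right) + 6589 = \left(-23871 - 116\right) + 6589 = -23987 + 6589 = -17398$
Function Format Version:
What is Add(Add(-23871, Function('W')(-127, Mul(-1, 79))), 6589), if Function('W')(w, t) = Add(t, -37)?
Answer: -17398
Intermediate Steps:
Function('W')(w, t) = Add(-37, t)
Add(Add(-23871, Function('W')(-127, Mul(-1, 79))), 6589) = Add(Add(-23871, Add(-37, Mul(-1, 79))), 6589) = Add(Add(-23871, Add(-37, -79)), 6589) = Add(Add(-23871, -116), 6589) = Add(-23987, 6589) = -17398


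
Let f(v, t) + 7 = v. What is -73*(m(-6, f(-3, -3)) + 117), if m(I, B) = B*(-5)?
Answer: -12191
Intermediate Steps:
f(v, t) = -7 + v
m(I, B) = -5*B
-73*(m(-6, f(-3, -3)) + 117) = -73*(-5*(-7 - 3) + 117) = -73*(-5*(-10) + 117) = -73*(50 + 117) = -73*167 = -12191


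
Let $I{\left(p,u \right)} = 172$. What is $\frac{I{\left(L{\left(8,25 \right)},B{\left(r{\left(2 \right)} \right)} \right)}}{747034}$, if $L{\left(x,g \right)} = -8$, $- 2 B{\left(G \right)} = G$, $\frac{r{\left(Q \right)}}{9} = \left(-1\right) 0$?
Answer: $\frac{86}{373517} \approx 0.00023024$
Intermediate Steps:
$r{\left(Q \right)} = 0$ ($r{\left(Q \right)} = 9 \left(\left(-1\right) 0\right) = 9 \cdot 0 = 0$)
$B{\left(G \right)} = - \frac{G}{2}$
$\frac{I{\left(L{\left(8,25 \right)},B{\left(r{\left(2 \right)} \right)} \right)}}{747034} = \frac{172}{747034} = 172 \cdot \frac{1}{747034} = \frac{86}{373517}$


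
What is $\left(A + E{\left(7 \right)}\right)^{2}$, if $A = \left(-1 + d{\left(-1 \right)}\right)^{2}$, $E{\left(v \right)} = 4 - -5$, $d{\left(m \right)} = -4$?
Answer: $1156$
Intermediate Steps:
$E{\left(v \right)} = 9$ ($E{\left(v \right)} = 4 + 5 = 9$)
$A = 25$ ($A = \left(-1 - 4\right)^{2} = \left(-5\right)^{2} = 25$)
$\left(A + E{\left(7 \right)}\right)^{2} = \left(25 + 9\right)^{2} = 34^{2} = 1156$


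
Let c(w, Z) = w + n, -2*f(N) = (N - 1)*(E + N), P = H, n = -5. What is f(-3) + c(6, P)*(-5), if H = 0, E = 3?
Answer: -5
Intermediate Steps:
P = 0
f(N) = -(-1 + N)*(3 + N)/2 (f(N) = -(N - 1)*(3 + N)/2 = -(-1 + N)*(3 + N)/2)
c(w, Z) = -5 + w (c(w, Z) = w - 5 = -5 + w)
f(-3) + c(6, P)*(-5) = (3/2 - 1*(-3) - 1/2*(-3)**2) + (-5 + 6)*(-5) = (3/2 + 3 - 1/2*9) + 1*(-5) = (3/2 + 3 - 9/2) - 5 = 0 - 5 = -5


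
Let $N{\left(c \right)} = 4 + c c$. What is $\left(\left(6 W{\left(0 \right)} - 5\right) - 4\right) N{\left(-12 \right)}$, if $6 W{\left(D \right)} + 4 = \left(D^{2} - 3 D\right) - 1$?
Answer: $-2072$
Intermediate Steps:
$W{\left(D \right)} = - \frac{5}{6} - \frac{D}{2} + \frac{D^{2}}{6}$ ($W{\left(D \right)} = - \frac{2}{3} + \frac{\left(D^{2} - 3 D\right) - 1}{6} = - \frac{2}{3} + \frac{-1 + D^{2} - 3 D}{6} = - \frac{2}{3} - \left(\frac{1}{6} + \frac{D}{2} - \frac{D^{2}}{6}\right) = - \frac{5}{6} - \frac{D}{2} + \frac{D^{2}}{6}$)
$N{\left(c \right)} = 4 + c^{2}$
$\left(\left(6 W{\left(0 \right)} - 5\right) - 4\right) N{\left(-12 \right)} = \left(\left(6 \left(- \frac{5}{6} - 0 + \frac{0^{2}}{6}\right) - 5\right) - 4\right) \left(4 + \left(-12\right)^{2}\right) = \left(\left(6 \left(- \frac{5}{6} + 0 + \frac{1}{6} \cdot 0\right) - 5\right) - 4\right) \left(4 + 144\right) = \left(\left(6 \left(- \frac{5}{6} + 0 + 0\right) - 5\right) - 4\right) 148 = \left(\left(6 \left(- \frac{5}{6}\right) - 5\right) - 4\right) 148 = \left(\left(-5 - 5\right) - 4\right) 148 = \left(-10 - 4\right) 148 = \left(-14\right) 148 = -2072$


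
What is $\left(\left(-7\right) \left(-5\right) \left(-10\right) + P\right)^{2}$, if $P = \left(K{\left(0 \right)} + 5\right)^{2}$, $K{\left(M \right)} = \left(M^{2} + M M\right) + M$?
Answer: $105625$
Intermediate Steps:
$K{\left(M \right)} = M + 2 M^{2}$ ($K{\left(M \right)} = \left(M^{2} + M^{2}\right) + M = 2 M^{2} + M = M + 2 M^{2}$)
$P = 25$ ($P = \left(0 \left(1 + 2 \cdot 0\right) + 5\right)^{2} = \left(0 \left(1 + 0\right) + 5\right)^{2} = \left(0 \cdot 1 + 5\right)^{2} = \left(0 + 5\right)^{2} = 5^{2} = 25$)
$\left(\left(-7\right) \left(-5\right) \left(-10\right) + P\right)^{2} = \left(\left(-7\right) \left(-5\right) \left(-10\right) + 25\right)^{2} = \left(35 \left(-10\right) + 25\right)^{2} = \left(-350 + 25\right)^{2} = \left(-325\right)^{2} = 105625$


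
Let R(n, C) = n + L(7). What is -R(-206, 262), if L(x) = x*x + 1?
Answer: 156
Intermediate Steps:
L(x) = 1 + x² (L(x) = x² + 1 = 1 + x²)
R(n, C) = 50 + n (R(n, C) = n + (1 + 7²) = n + (1 + 49) = n + 50 = 50 + n)
-R(-206, 262) = -(50 - 206) = -1*(-156) = 156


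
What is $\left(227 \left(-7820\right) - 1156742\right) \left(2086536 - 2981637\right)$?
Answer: $2624330510082$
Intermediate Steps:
$\left(227 \left(-7820\right) - 1156742\right) \left(2086536 - 2981637\right) = \left(-1775140 - 1156742\right) \left(-895101\right) = \left(-2931882\right) \left(-895101\right) = 2624330510082$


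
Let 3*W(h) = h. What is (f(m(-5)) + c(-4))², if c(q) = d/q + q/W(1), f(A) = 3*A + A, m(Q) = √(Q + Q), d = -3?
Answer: (-45 + 16*I*√10)²/16 ≈ -33.438 - 284.6*I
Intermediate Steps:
W(h) = h/3
m(Q) = √2*√Q (m(Q) = √(2*Q) = √2*√Q)
f(A) = 4*A
c(q) = -3/q + 3*q (c(q) = -3/q + q/(((⅓)*1)) = -3/q + q/(⅓) = -3/q + q*3 = -3/q + 3*q)
(f(m(-5)) + c(-4))² = (4*(√2*√(-5)) + (-3/(-4) + 3*(-4)))² = (4*(√2*(I*√5)) + (-3*(-¼) - 12))² = (4*(I*√10) + (¾ - 12))² = (4*I*√10 - 45/4)² = (-45/4 + 4*I*√10)²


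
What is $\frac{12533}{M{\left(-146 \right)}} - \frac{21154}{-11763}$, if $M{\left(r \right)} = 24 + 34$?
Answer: $\frac{148652611}{682254} \approx 217.88$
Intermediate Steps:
$M{\left(r \right)} = 58$
$\frac{12533}{M{\left(-146 \right)}} - \frac{21154}{-11763} = \frac{12533}{58} - \frac{21154}{-11763} = 12533 \cdot \frac{1}{58} - - \frac{21154}{11763} = \frac{12533}{58} + \frac{21154}{11763} = \frac{148652611}{682254}$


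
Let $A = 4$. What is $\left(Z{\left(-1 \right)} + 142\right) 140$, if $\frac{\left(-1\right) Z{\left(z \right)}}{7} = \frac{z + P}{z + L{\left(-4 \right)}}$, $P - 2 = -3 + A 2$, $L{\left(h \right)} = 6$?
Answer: $18704$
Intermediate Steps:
$P = 7$ ($P = 2 + \left(-3 + 4 \cdot 2\right) = 2 + \left(-3 + 8\right) = 2 + 5 = 7$)
$Z{\left(z \right)} = - \frac{7 \left(7 + z\right)}{6 + z}$ ($Z{\left(z \right)} = - 7 \frac{z + 7}{z + 6} = - 7 \frac{7 + z}{6 + z} = - \frac{7 \left(7 + z\right)}{6 + z}$)
$\left(Z{\left(-1 \right)} + 142\right) 140 = \left(\frac{7 \left(-7 - -1\right)}{6 - 1} + 142\right) 140 = \left(\frac{7 \left(-7 + 1\right)}{5} + 142\right) 140 = \left(7 \cdot \frac{1}{5} \left(-6\right) + 142\right) 140 = \left(- \frac{42}{5} + 142\right) 140 = \frac{668}{5} \cdot 140 = 18704$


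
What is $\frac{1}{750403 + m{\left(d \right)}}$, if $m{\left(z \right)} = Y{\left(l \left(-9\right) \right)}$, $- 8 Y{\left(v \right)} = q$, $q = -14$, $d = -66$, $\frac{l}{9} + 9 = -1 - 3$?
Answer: $\frac{4}{3001619} \approx 1.3326 \cdot 10^{-6}$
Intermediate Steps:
$l = -117$ ($l = -81 + 9 \left(-1 - 3\right) = -81 + 9 \left(-4\right) = -81 - 36 = -117$)
$Y{\left(v \right)} = \frac{7}{4}$ ($Y{\left(v \right)} = \left(- \frac{1}{8}\right) \left(-14\right) = \frac{7}{4}$)
$m{\left(z \right)} = \frac{7}{4}$
$\frac{1}{750403 + m{\left(d \right)}} = \frac{1}{750403 + \frac{7}{4}} = \frac{1}{\frac{3001619}{4}} = \frac{4}{3001619}$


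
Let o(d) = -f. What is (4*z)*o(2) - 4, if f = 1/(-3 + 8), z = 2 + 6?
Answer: -52/5 ≈ -10.400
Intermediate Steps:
z = 8
f = ⅕ (f = 1/5 = ⅕ ≈ 0.20000)
o(d) = -⅕ (o(d) = -1*⅕ = -⅕)
(4*z)*o(2) - 4 = (4*8)*(-⅕) - 4 = 32*(-⅕) - 4 = -32/5 - 4 = -52/5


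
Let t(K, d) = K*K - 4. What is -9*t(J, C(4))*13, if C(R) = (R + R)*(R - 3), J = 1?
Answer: 351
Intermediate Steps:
C(R) = 2*R*(-3 + R) (C(R) = (2*R)*(-3 + R) = 2*R*(-3 + R))
t(K, d) = -4 + K**2 (t(K, d) = K**2 - 4 = -4 + K**2)
-9*t(J, C(4))*13 = -9*(-4 + 1**2)*13 = -9*(-4 + 1)*13 = -9*(-3)*13 = 27*13 = 351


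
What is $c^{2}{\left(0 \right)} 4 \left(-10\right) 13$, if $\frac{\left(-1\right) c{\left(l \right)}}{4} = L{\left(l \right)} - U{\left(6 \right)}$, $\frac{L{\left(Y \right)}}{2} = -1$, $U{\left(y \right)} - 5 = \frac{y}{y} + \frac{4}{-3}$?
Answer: $- \frac{3328000}{9} \approx -3.6978 \cdot 10^{5}$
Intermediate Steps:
$U{\left(y \right)} = \frac{14}{3}$ ($U{\left(y \right)} = 5 + \left(\frac{y}{y} + \frac{4}{-3}\right) = 5 + \left(1 + 4 \left(- \frac{1}{3}\right)\right) = 5 + \left(1 - \frac{4}{3}\right) = 5 - \frac{1}{3} = \frac{14}{3}$)
$L{\left(Y \right)} = -2$ ($L{\left(Y \right)} = 2 \left(-1\right) = -2$)
$c{\left(l \right)} = \frac{80}{3}$ ($c{\left(l \right)} = - 4 \left(-2 - \frac{14}{3}\right) = \left(-4\right) \left(- \frac{20}{3}\right) = \frac{80}{3}$)
$c^{2}{\left(0 \right)} 4 \left(-10\right) 13 = \left(\frac{80}{3}\right)^{2} \cdot 4 \left(-10\right) 13 = \frac{6400 \left(\left(-40\right) 13\right)}{9} = \frac{6400}{9} \left(-520\right) = - \frac{3328000}{9}$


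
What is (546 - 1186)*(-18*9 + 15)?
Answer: 94080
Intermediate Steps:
(546 - 1186)*(-18*9 + 15) = -640*(-162 + 15) = -640*(-147) = 94080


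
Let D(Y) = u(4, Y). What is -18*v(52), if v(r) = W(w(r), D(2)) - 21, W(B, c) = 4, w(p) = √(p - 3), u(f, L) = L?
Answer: 306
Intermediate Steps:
D(Y) = Y
w(p) = √(-3 + p)
v(r) = -17 (v(r) = 4 - 21 = -17)
-18*v(52) = -18*(-17) = 306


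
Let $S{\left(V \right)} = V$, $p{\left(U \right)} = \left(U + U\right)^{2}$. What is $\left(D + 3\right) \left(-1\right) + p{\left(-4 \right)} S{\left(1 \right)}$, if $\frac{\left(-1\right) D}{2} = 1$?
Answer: $63$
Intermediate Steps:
$D = -2$ ($D = \left(-2\right) 1 = -2$)
$p{\left(U \right)} = 4 U^{2}$ ($p{\left(U \right)} = \left(2 U\right)^{2} = 4 U^{2}$)
$\left(D + 3\right) \left(-1\right) + p{\left(-4 \right)} S{\left(1 \right)} = \left(-2 + 3\right) \left(-1\right) + 4 \left(-4\right)^{2} \cdot 1 = 1 \left(-1\right) + 4 \cdot 16 \cdot 1 = -1 + 64 \cdot 1 = -1 + 64 = 63$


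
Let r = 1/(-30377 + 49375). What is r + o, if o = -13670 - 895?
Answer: -276705869/18998 ≈ -14565.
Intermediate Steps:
r = 1/18998 ≈ 5.2637e-5
o = -14565
r + o = 1/18998 - 14565 = -276705869/18998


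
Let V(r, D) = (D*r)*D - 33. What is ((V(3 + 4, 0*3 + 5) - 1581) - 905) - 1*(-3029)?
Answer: 685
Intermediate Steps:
V(r, D) = -33 + r*D² (V(r, D) = r*D² - 33 = -33 + r*D²)
((V(3 + 4, 0*3 + 5) - 1581) - 905) - 1*(-3029) = (((-33 + (3 + 4)*(0*3 + 5)²) - 1581) - 905) - 1*(-3029) = (((-33 + 7*(0 + 5)²) - 1581) - 905) + 3029 = (((-33 + 7*5²) - 1581) - 905) + 3029 = (((-33 + 7*25) - 1581) - 905) + 3029 = (((-33 + 175) - 1581) - 905) + 3029 = ((142 - 1581) - 905) + 3029 = (-1439 - 905) + 3029 = -2344 + 3029 = 685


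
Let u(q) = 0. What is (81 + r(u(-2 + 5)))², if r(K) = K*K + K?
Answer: 6561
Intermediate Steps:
r(K) = K + K² (r(K) = K² + K = K + K²)
(81 + r(u(-2 + 5)))² = (81 + 0*(1 + 0))² = (81 + 0*1)² = (81 + 0)² = 81² = 6561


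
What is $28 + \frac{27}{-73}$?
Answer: $\frac{2017}{73} \approx 27.63$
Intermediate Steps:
$28 + \frac{27}{-73} = 28 + 27 \left(- \frac{1}{73}\right) = 28 - \frac{27}{73} = \frac{2017}{73}$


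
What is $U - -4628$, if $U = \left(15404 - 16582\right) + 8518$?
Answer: $11968$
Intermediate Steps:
$U = 7340$ ($U = -1178 + 8518 = 7340$)
$U - -4628 = 7340 - -4628 = 7340 + 4628 = 11968$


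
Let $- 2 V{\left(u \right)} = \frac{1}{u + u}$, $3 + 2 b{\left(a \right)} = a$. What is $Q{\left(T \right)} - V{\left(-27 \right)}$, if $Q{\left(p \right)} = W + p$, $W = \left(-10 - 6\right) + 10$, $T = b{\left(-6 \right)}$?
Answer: $- \frac{1135}{108} \approx -10.509$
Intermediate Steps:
$b{\left(a \right)} = - \frac{3}{2} + \frac{a}{2}$
$V{\left(u \right)} = - \frac{1}{4 u}$ ($V{\left(u \right)} = - \frac{1}{2 \left(u + u\right)} = - \frac{1}{2 \cdot 2 u} = - \frac{\frac{1}{2} \frac{1}{u}}{2} = - \frac{1}{4 u}$)
$T = - \frac{9}{2}$ ($T = - \frac{3}{2} + \frac{1}{2} \left(-6\right) = - \frac{3}{2} - 3 = - \frac{9}{2} \approx -4.5$)
$W = -6$ ($W = -16 + 10 = -6$)
$Q{\left(p \right)} = -6 + p$
$Q{\left(T \right)} - V{\left(-27 \right)} = \left(-6 - \frac{9}{2}\right) - - \frac{1}{4 \left(-27\right)} = - \frac{21}{2} - \left(- \frac{1}{4}\right) \left(- \frac{1}{27}\right) = - \frac{21}{2} - \frac{1}{108} = - \frac{1135}{108}$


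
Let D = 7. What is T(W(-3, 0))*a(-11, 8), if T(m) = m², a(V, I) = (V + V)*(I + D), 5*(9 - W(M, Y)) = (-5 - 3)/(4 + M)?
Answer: -185394/5 ≈ -37079.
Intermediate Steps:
W(M, Y) = 9 + 8/(5*(4 + M)) (W(M, Y) = 9 - (-5 - 3)/(5*(4 + M)) = 9 - (-8)/(5*(4 + M)) = 9 + 8/(5*(4 + M)))
a(V, I) = 2*V*(7 + I) (a(V, I) = (V + V)*(I + 7) = (2*V)*(7 + I) = 2*V*(7 + I))
T(W(-3, 0))*a(-11, 8) = ((188 + 45*(-3))/(5*(4 - 3)))²*(2*(-11)*(7 + 8)) = ((⅕)*(188 - 135)/1)²*(2*(-11)*15) = ((⅕)*1*53)²*(-330) = (53/5)²*(-330) = (2809/25)*(-330) = -185394/5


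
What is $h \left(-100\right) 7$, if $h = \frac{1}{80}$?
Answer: $- \frac{35}{4} \approx -8.75$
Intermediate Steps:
$h = \frac{1}{80} \approx 0.0125$
$h \left(-100\right) 7 = \frac{1}{80} \left(-100\right) 7 = \left(- \frac{5}{4}\right) 7 = - \frac{35}{4}$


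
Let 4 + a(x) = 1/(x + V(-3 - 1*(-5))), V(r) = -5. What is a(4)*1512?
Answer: -7560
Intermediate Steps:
a(x) = -4 + 1/(-5 + x) (a(x) = -4 + 1/(x - 5) = -4 + 1/(-5 + x))
a(4)*1512 = ((21 - 4*4)/(-5 + 4))*1512 = ((21 - 16)/(-1))*1512 = -1*5*1512 = -5*1512 = -7560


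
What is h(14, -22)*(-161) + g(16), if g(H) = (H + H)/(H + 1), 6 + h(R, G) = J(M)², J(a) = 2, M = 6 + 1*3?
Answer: 5506/17 ≈ 323.88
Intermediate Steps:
M = 9 (M = 6 + 3 = 9)
h(R, G) = -2 (h(R, G) = -6 + 2² = -6 + 4 = -2)
g(H) = 2*H/(1 + H) (g(H) = (2*H)/(1 + H) = 2*H/(1 + H))
h(14, -22)*(-161) + g(16) = -2*(-161) + 2*16/(1 + 16) = 322 + 2*16/17 = 322 + 2*16*(1/17) = 322 + 32/17 = 5506/17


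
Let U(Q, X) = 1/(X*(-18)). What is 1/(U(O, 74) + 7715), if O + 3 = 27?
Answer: 1332/10276379 ≈ 0.00012962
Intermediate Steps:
O = 24 (O = -3 + 27 = 24)
U(Q, X) = -1/(18*X) (U(Q, X) = -1/18/X = -1/(18*X))
1/(U(O, 74) + 7715) = 1/(-1/18/74 + 7715) = 1/(-1/18*1/74 + 7715) = 1/(-1/1332 + 7715) = 1/(10276379/1332) = 1332/10276379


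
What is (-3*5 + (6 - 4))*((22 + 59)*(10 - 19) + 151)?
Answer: 7514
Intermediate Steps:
(-3*5 + (6 - 4))*((22 + 59)*(10 - 19) + 151) = (-15 + 2)*(81*(-9) + 151) = -13*(-729 + 151) = -13*(-578) = 7514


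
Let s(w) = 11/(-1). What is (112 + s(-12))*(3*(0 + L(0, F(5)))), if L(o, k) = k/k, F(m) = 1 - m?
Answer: 303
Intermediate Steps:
L(o, k) = 1
s(w) = -11 (s(w) = 11*(-1) = -11)
(112 + s(-12))*(3*(0 + L(0, F(5)))) = (112 - 11)*(3*(0 + 1)) = 101*(3*1) = 101*3 = 303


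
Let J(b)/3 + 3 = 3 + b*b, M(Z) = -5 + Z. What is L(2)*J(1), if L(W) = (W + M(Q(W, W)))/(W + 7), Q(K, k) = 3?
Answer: 0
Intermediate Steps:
L(W) = (-2 + W)/(7 + W) (L(W) = (W + (-5 + 3))/(W + 7) = (W - 2)/(7 + W) = (-2 + W)/(7 + W))
J(b) = 3*b**2 (J(b) = -9 + 3*(3 + b*b) = -9 + 3*(3 + b**2) = -9 + (9 + 3*b**2) = 3*b**2)
L(2)*J(1) = ((-2 + 2)/(7 + 2))*(3*1**2) = (0/9)*(3*1) = ((1/9)*0)*3 = 0*3 = 0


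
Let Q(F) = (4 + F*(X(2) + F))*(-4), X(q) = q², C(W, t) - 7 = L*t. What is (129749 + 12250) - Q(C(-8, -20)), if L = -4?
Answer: 173683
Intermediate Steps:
C(W, t) = 7 - 4*t
Q(F) = -16 - 4*F*(4 + F) (Q(F) = (4 + F*(2² + F))*(-4) = (4 + F*(4 + F))*(-4) = -16 - 4*F*(4 + F))
(129749 + 12250) - Q(C(-8, -20)) = (129749 + 12250) - (-16 - 16*(7 - 4*(-20)) - 4*(7 - 4*(-20))²) = 141999 - (-16 - 16*(7 + 80) - 4*(7 + 80)²) = 141999 - (-16 - 16*87 - 4*87²) = 141999 - (-16 - 1392 - 4*7569) = 141999 - (-16 - 1392 - 30276) = 141999 - 1*(-31684) = 141999 + 31684 = 173683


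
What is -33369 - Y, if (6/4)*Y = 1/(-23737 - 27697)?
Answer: -2574451718/77151 ≈ -33369.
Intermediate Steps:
Y = -1/77151 (Y = 2/(3*(-23737 - 27697)) = (⅔)/(-51434) = (⅔)*(-1/51434) = -1/77151 ≈ -1.2962e-5)
-33369 - Y = -33369 - 1*(-1/77151) = -33369 + 1/77151 = -2574451718/77151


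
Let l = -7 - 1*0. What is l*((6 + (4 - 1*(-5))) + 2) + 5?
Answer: -114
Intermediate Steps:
l = -7 (l = -7 + 0 = -7)
l*((6 + (4 - 1*(-5))) + 2) + 5 = -7*((6 + (4 - 1*(-5))) + 2) + 5 = -7*((6 + (4 + 5)) + 2) + 5 = -7*((6 + 9) + 2) + 5 = -7*(15 + 2) + 5 = -7*17 + 5 = -119 + 5 = -114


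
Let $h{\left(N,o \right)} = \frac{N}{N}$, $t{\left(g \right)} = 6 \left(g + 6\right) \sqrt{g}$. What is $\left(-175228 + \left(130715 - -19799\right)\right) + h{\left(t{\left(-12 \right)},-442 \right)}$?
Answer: $-24713$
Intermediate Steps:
$t{\left(g \right)} = \sqrt{g} \left(36 + 6 g\right)$ ($t{\left(g \right)} = 6 \left(6 + g\right) \sqrt{g} = \left(36 + 6 g\right) \sqrt{g} = \sqrt{g} \left(36 + 6 g\right)$)
$h{\left(N,o \right)} = 1$
$\left(-175228 + \left(130715 - -19799\right)\right) + h{\left(t{\left(-12 \right)},-442 \right)} = \left(-175228 + \left(130715 - -19799\right)\right) + 1 = \left(-175228 + \left(130715 + 19799\right)\right) + 1 = \left(-175228 + 150514\right) + 1 = -24714 + 1 = -24713$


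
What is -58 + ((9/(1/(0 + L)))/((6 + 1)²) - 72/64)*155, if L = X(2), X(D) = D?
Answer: -68771/392 ≈ -175.44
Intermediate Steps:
L = 2
-58 + ((9/(1/(0 + L)))/((6 + 1)²) - 72/64)*155 = -58 + ((9/(1/(0 + 2)))/((6 + 1)²) - 72/64)*155 = -58 + ((9/(1/2))/(7²) - 72*1/64)*155 = -58 + ((9/(½))/49 - 9/8)*155 = -58 + ((9*2)*(1/49) - 9/8)*155 = -58 + (18*(1/49) - 9/8)*155 = -58 + (18/49 - 9/8)*155 = -58 - 297/392*155 = -58 - 46035/392 = -68771/392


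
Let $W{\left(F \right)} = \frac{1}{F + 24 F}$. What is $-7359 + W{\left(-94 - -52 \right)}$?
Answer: $- \frac{7726951}{1050} \approx -7359.0$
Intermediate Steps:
$W{\left(F \right)} = \frac{1}{25 F}$
$-7359 + W{\left(-94 - -52 \right)} = -7359 + \frac{1}{25 \left(-94 - -52\right)} = -7359 + \frac{1}{25 \left(-94 + 52\right)} = -7359 + \frac{1}{25 \left(-42\right)} = -7359 + \frac{1}{25} \left(- \frac{1}{42}\right) = -7359 - \frac{1}{1050} = - \frac{7726951}{1050}$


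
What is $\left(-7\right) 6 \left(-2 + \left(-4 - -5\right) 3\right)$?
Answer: $-42$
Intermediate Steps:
$\left(-7\right) 6 \left(-2 + \left(-4 - -5\right) 3\right) = - 42 \left(-2 + \left(-4 + 5\right) 3\right) = - 42 \left(-2 + 1 \cdot 3\right) = - 42 \left(-2 + 3\right) = \left(-42\right) 1 = -42$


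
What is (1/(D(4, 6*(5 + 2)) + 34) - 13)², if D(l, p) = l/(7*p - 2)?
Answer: 1037226436/6165289 ≈ 168.24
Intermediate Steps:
D(l, p) = l/(-2 + 7*p)
(1/(D(4, 6*(5 + 2)) + 34) - 13)² = (1/(4/(-2 + 7*(6*(5 + 2))) + 34) - 13)² = (1/(4/(-2 + 7*(6*7)) + 34) - 13)² = (1/(4/(-2 + 7*42) + 34) - 13)² = (1/(4/(-2 + 294) + 34) - 13)² = (1/(4/292 + 34) - 13)² = (1/(4*(1/292) + 34) - 13)² = (1/(1/73 + 34) - 13)² = (1/(2483/73) - 13)² = (73/2483 - 13)² = (-32206/2483)² = 1037226436/6165289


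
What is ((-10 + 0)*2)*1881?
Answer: -37620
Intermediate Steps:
((-10 + 0)*2)*1881 = -10*2*1881 = -20*1881 = -37620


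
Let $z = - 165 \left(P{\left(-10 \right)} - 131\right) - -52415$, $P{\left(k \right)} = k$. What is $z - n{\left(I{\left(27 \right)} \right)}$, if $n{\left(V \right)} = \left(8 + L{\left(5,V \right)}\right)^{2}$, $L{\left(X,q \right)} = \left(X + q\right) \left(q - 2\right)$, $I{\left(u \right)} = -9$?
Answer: $72976$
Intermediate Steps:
$L{\left(X,q \right)} = \left(-2 + q\right) \left(X + q\right)$ ($L{\left(X,q \right)} = \left(X + q\right) \left(-2 + q\right) = \left(-2 + q\right) \left(X + q\right)$)
$n{\left(V \right)} = \left(-2 + V^{2} + 3 V\right)^{2}$ ($n{\left(V \right)} = \left(8 + \left(V^{2} - 10 - 2 V + 5 V\right)\right)^{2} = \left(8 + \left(-10 + V^{2} + 3 V\right)\right)^{2} = \left(-2 + V^{2} + 3 V\right)^{2}$)
$z = 75680$ ($z = - 165 \left(-10 - 131\right) - -52415 = \left(-165\right) \left(-141\right) + 52415 = 23265 + 52415 = 75680$)
$z - n{\left(I{\left(27 \right)} \right)} = 75680 - \left(-2 + \left(-9\right)^{2} + 3 \left(-9\right)\right)^{2} = 75680 - \left(-2 + 81 - 27\right)^{2} = 75680 - 52^{2} = 75680 - 2704 = 72976$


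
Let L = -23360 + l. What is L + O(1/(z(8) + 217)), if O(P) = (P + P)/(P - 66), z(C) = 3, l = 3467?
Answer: -288826469/14519 ≈ -19893.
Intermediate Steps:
O(P) = 2*P/(-66 + P) (O(P) = (2*P)/(-66 + P) = 2*P/(-66 + P))
L = -19893 (L = -23360 + 3467 = -19893)
L + O(1/(z(8) + 217)) = -19893 + 2/((3 + 217)*(-66 + 1/(3 + 217))) = -19893 + 2/(220*(-66 + 1/220)) = -19893 + 2*(1/220)/(-66 + 1/220) = -19893 + 2*(1/220)/(-14519/220) = -19893 + 2*(1/220)*(-220/14519) = -19893 - 2/14519 = -288826469/14519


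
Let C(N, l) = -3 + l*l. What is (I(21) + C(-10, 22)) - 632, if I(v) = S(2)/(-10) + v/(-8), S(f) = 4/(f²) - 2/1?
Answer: -6141/40 ≈ -153.52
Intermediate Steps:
S(f) = -2 + 4/f² (S(f) = 4/f² - 2*1 = 4/f² - 2 = -2 + 4/f²)
C(N, l) = -3 + l²
I(v) = ⅒ - v/8 (I(v) = (-2 + 4/2²)/(-10) + v/(-8) = (-2 + 4*(¼))*(-⅒) + v*(-⅛) = (-2 + 1)*(-⅒) - v/8 = -1*(-⅒) - v/8 = ⅒ - v/8)
(I(21) + C(-10, 22)) - 632 = ((⅒ - ⅛*21) + (-3 + 22²)) - 632 = ((⅒ - 21/8) + (-3 + 484)) - 632 = (-101/40 + 481) - 632 = 19139/40 - 632 = -6141/40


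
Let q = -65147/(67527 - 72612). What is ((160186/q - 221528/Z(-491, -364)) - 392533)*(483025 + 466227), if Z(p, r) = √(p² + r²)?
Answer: -23501392628397332/65147 - 210285897056*√373577/373577 ≈ -3.6109e+11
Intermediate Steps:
q = 65147/5085 (q = -65147/(-5085) = -65147*(-1/5085) = 65147/5085 ≈ 12.812)
((160186/q - 221528/Z(-491, -364)) - 392533)*(483025 + 466227) = ((160186/(65147/5085) - 221528/√((-491)² + (-364)²)) - 392533)*(483025 + 466227) = ((160186*(5085/65147) - 221528/√(241081 + 132496)) - 392533)*949252 = ((814545810/65147 - 221528*√373577/373577) - 392533)*949252 = (-24757801541/65147 - 221528*√373577/373577)*949252 = -23501392628397332/65147 - 210285897056*√373577/373577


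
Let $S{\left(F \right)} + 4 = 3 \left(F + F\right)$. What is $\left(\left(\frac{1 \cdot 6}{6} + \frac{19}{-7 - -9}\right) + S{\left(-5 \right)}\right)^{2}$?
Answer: $\frac{2209}{4} \approx 552.25$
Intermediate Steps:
$S{\left(F \right)} = -4 + 6 F$ ($S{\left(F \right)} = -4 + 3 \left(F + F\right) = -4 + 3 \cdot 2 F = -4 + 6 F$)
$\left(\left(\frac{1 \cdot 6}{6} + \frac{19}{-7 - -9}\right) + S{\left(-5 \right)}\right)^{2} = \left(\left(\frac{1 \cdot 6}{6} + \frac{19}{-7 - -9}\right) + \left(-4 + 6 \left(-5\right)\right)\right)^{2} = \left(\left(6 \cdot \frac{1}{6} + \frac{19}{-7 + 9}\right) - 34\right)^{2} = \left(\left(1 + \frac{19}{2}\right) - 34\right)^{2} = \left(\frac{21}{2} - 34\right)^{2} = \left(- \frac{47}{2}\right)^{2} = \frac{2209}{4}$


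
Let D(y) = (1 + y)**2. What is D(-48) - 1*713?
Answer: 1496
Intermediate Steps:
D(-48) - 1*713 = (1 - 48)**2 - 1*713 = (-47)**2 - 713 = 2209 - 713 = 1496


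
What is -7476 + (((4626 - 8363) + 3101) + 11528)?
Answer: 3416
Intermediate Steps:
-7476 + (((4626 - 8363) + 3101) + 11528) = -7476 + ((-3737 + 3101) + 11528) = -7476 + (-636 + 11528) = -7476 + 10892 = 3416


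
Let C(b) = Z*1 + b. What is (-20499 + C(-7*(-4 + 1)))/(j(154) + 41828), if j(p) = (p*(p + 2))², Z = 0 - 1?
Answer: -20479/577194404 ≈ -3.5480e-5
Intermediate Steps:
Z = -1
j(p) = p²*(2 + p)² (j(p) = (p*(2 + p))² = p²*(2 + p)²)
C(b) = -1 + b (C(b) = -1*1 + b = -1 + b)
(-20499 + C(-7*(-4 + 1)))/(j(154) + 41828) = (-20499 + (-1 - 7*(-4 + 1)))/(154²*(2 + 154)² + 41828) = (-20499 + (-1 - 7*(-3)))/(23716*156² + 41828) = (-20499 + (-1 + 21))/(23716*24336 + 41828) = (-20499 + 20)/(577152576 + 41828) = -20479/577194404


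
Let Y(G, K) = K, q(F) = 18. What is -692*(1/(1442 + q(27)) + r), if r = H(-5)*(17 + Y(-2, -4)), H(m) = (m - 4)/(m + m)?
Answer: -2955359/365 ≈ -8096.9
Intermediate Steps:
H(m) = (-4 + m)/(2*m) (H(m) = (-4 + m)/((2*m)) = (-4 + m)*(1/(2*m)) = (-4 + m)/(2*m))
r = 117/10 (r = ((1/2)*(-4 - 5)/(-5))*(17 - 4) = ((1/2)*(-1/5)*(-9))*13 = (9/10)*13 = 117/10 ≈ 11.700)
-692*(1/(1442 + q(27)) + r) = -692*(1/(1442 + 18) + 117/10) = -692*(1/1460 + 117/10) = -692*17083/1460 = -2955359/365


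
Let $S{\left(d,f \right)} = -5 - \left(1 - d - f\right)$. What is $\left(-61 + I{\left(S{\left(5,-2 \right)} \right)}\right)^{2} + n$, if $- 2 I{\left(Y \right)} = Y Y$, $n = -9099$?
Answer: $- \frac{19235}{4} \approx -4808.8$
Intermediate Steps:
$S{\left(d,f \right)} = -6 + d + f$ ($S{\left(d,f \right)} = -5 + \left(-1 + d + f\right) = -6 + d + f$)
$I{\left(Y \right)} = - \frac{Y^{2}}{2}$ ($I{\left(Y \right)} = - \frac{Y Y}{2} = - \frac{Y^{2}}{2}$)
$\left(-61 + I{\left(S{\left(5,-2 \right)} \right)}\right)^{2} + n = \left(-61 - \frac{\left(-6 + 5 - 2\right)^{2}}{2}\right)^{2} - 9099 = \left(-61 - \frac{\left(-3\right)^{2}}{2}\right)^{2} - 9099 = \left(-61 - \frac{9}{2}\right)^{2} - 9099 = \left(- \frac{131}{2}\right)^{2} - 9099 = \frac{17161}{4} - 9099 = - \frac{19235}{4}$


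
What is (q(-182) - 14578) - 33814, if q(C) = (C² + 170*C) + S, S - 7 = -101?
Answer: -46302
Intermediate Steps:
S = -94 (S = 7 - 101 = -94)
q(C) = -94 + C² + 170*C (q(C) = (C² + 170*C) - 94 = -94 + C² + 170*C)
(q(-182) - 14578) - 33814 = ((-94 + (-182)² + 170*(-182)) - 14578) - 33814 = ((-94 + 33124 - 30940) - 14578) - 33814 = (2090 - 14578) - 33814 = -12488 - 33814 = -46302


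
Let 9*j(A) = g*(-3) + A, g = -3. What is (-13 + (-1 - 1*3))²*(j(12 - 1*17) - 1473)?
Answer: -3830117/9 ≈ -4.2557e+5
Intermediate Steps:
j(A) = 1 + A/9 (j(A) = (-3*(-3) + A)/9 = (9 + A)/9 = 1 + A/9)
(-13 + (-1 - 1*3))²*(j(12 - 1*17) - 1473) = (-13 + (-1 - 1*3))²*((1 + (12 - 1*17)/9) - 1473) = (-13 + (-1 - 3))²*((1 + (12 - 17)/9) - 1473) = (-13 - 4)²*((1 + (⅑)*(-5)) - 1473) = (-17)²*((1 - 5/9) - 1473) = 289*(4/9 - 1473) = 289*(-13253/9) = -3830117/9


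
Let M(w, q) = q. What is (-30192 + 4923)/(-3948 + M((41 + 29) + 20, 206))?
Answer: 25269/3742 ≈ 6.7528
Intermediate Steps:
(-30192 + 4923)/(-3948 + M((41 + 29) + 20, 206)) = (-30192 + 4923)/(-3948 + 206) = -25269/(-3742) = -25269*(-1/3742) = 25269/3742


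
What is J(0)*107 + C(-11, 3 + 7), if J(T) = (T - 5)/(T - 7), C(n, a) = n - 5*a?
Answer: 108/7 ≈ 15.429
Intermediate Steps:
J(T) = (-5 + T)/(-7 + T)
J(0)*107 + C(-11, 3 + 7) = ((-5 + 0)/(-7 + 0))*107 + (-11 - 5*(3 + 7)) = (-5/(-7))*107 + (-11 - 5*10) = -1/7*(-5)*107 + (-11 - 50) = (5/7)*107 - 61 = 535/7 - 61 = 108/7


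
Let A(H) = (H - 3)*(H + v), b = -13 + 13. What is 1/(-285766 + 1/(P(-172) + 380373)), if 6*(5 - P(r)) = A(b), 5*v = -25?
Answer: -760751/217396770264 ≈ -3.4994e-6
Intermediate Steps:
v = -5 (v = (⅕)*(-25) = -5)
b = 0
A(H) = (-5 + H)*(-3 + H) (A(H) = (H - 3)*(H - 5) = (-3 + H)*(-5 + H) = (-5 + H)*(-3 + H))
P(r) = 5/2 (P(r) = 5 - (15 + 0² - 8*0)/6 = 5 - (15 + 0 + 0)/6 = 5 - ⅙*15 = 5 - 5/2 = 5/2)
1/(-285766 + 1/(P(-172) + 380373)) = 1/(-285766 + 1/(5/2 + 380373)) = 1/(-285766 + 1/(760751/2)) = 1/(-285766 + 2/760751) = 1/(-217396770264/760751) = -760751/217396770264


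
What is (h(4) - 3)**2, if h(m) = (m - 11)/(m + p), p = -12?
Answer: 289/64 ≈ 4.5156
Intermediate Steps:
h(m) = (-11 + m)/(-12 + m) (h(m) = (m - 11)/(m - 12) = (-11 + m)/(-12 + m))
(h(4) - 3)**2 = ((-11 + 4)/(-12 + 4) - 3)**2 = (-7/(-8) - 3)**2 = (-1/8*(-7) - 3)**2 = (7/8 - 3)**2 = (-17/8)**2 = 289/64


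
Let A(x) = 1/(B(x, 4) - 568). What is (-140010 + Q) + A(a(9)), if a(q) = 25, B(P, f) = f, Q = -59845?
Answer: -112718221/564 ≈ -1.9986e+5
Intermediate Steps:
A(x) = -1/564 (A(x) = 1/(4 - 568) = 1/(-564) = -1/564)
(-140010 + Q) + A(a(9)) = (-140010 - 59845) - 1/564 = -199855 - 1/564 = -112718221/564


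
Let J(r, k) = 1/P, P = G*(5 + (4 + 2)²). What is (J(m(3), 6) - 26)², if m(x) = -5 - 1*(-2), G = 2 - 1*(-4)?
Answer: 40896025/60516 ≈ 675.79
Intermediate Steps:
G = 6 (G = 2 + 4 = 6)
m(x) = -3 (m(x) = -5 + 2 = -3)
P = 246 (P = 6*(5 + (4 + 2)²) = 6*(5 + 6²) = 6*(5 + 36) = 6*41 = 246)
J(r, k) = 1/246
(J(m(3), 6) - 26)² = (1/246 - 26)² = (-6395/246)² = 40896025/60516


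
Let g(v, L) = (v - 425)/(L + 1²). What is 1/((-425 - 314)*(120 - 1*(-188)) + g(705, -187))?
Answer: -93/21168056 ≈ -4.3934e-6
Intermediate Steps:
g(v, L) = (-425 + v)/(1 + L) (g(v, L) = (-425 + v)/(L + 1) = (-425 + v)/(1 + L))
1/((-425 - 314)*(120 - 1*(-188)) + g(705, -187)) = 1/((-425 - 314)*(120 - 1*(-188)) + (-425 + 705)/(1 - 187)) = 1/(-739*(120 + 188) + 280/(-186)) = 1/(-739*308 - 1/186*280) = 1/(-227612 - 140/93) = 1/(-21168056/93) = -93/21168056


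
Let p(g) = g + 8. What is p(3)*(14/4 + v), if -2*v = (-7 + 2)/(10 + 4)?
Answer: 1133/28 ≈ 40.464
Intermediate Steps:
p(g) = 8 + g
v = 5/28 (v = -(-7 + 2)/(2*(10 + 4)) = -(-5)/(2*14) = -½*(-5/14) = 5/28 ≈ 0.17857)
p(3)*(14/4 + v) = (8 + 3)*(14/4 + 5/28) = 11*(14*(¼) + 5/28) = 11*(7/2 + 5/28) = 11*(103/28) = 1133/28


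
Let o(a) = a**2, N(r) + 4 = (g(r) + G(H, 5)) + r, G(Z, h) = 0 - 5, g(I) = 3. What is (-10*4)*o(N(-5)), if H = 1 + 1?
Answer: -4840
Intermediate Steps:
H = 2
G(Z, h) = -5
N(r) = -6 + r (N(r) = -4 + ((3 - 5) + r) = -4 + (-2 + r) = -6 + r)
(-10*4)*o(N(-5)) = (-10*4)*(-6 - 5)**2 = -40*(-11)**2 = -40*121 = -4840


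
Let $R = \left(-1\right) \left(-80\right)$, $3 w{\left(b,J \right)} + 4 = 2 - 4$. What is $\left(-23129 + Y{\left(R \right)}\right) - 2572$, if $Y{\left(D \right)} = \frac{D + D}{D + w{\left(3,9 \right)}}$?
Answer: $- \frac{1002259}{39} \approx -25699.0$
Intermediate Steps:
$w{\left(b,J \right)} = -2$ ($w{\left(b,J \right)} = - \frac{4}{3} + \frac{2 - 4}{3} = - \frac{4}{3} + \frac{1}{3} \left(-2\right) = - \frac{4}{3} - \frac{2}{3} = -2$)
$R = 80$
$Y{\left(D \right)} = \frac{2 D}{-2 + D}$ ($Y{\left(D \right)} = \frac{D + D}{D - 2} = \frac{2 D}{-2 + D}$)
$\left(-23129 + Y{\left(R \right)}\right) - 2572 = \left(-23129 + 2 \cdot 80 \frac{1}{-2 + 80}\right) - 2572 = \left(-23129 + 2 \cdot 80 \cdot \frac{1}{78}\right) - 2572 = \left(-23129 + \frac{80}{39}\right) - 2572 = - \frac{901951}{39} - 2572 = - \frac{1002259}{39}$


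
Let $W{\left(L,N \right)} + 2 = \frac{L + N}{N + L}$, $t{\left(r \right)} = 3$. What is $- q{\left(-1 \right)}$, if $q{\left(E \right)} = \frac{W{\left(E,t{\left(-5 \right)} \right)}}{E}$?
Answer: $-1$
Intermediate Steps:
$W{\left(L,N \right)} = -1$ ($W{\left(L,N \right)} = -2 + \frac{L + N}{N + L} = -2 + \frac{L + N}{L + N} = -2 + 1 = -1$)
$q{\left(E \right)} = - \frac{1}{E}$
$- q{\left(-1 \right)} = - \frac{-1}{-1} = - \left(-1\right) \left(-1\right) = \left(-1\right) 1 = -1$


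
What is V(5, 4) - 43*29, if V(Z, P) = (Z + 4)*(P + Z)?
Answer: -1166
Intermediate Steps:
V(Z, P) = (4 + Z)*(P + Z)
V(5, 4) - 43*29 = (5² + 4*4 + 4*5 + 4*5) - 43*29 = (25 + 16 + 20 + 20) - 1247 = 81 - 1247 = -1166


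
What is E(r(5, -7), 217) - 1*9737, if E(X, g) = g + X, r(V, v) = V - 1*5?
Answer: -9520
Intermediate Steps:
r(V, v) = -5 + V (r(V, v) = V - 5 = -5 + V)
E(X, g) = X + g
E(r(5, -7), 217) - 1*9737 = ((-5 + 5) + 217) - 1*9737 = (0 + 217) - 9737 = 217 - 9737 = -9520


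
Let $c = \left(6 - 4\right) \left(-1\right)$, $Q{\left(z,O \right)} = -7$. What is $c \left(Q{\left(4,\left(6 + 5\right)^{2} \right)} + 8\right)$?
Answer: $-2$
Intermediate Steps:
$c = -2$ ($c = 2 \left(-1\right) = -2$)
$c \left(Q{\left(4,\left(6 + 5\right)^{2} \right)} + 8\right) = - 2 \left(-7 + 8\right) = \left(-2\right) 1 = -2$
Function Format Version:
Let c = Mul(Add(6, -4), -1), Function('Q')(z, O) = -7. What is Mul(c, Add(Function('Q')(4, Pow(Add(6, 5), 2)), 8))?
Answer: -2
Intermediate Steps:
c = -2 (c = Mul(2, -1) = -2)
Mul(c, Add(Function('Q')(4, Pow(Add(6, 5), 2)), 8)) = Mul(-2, Add(-7, 8)) = Mul(-2, 1) = -2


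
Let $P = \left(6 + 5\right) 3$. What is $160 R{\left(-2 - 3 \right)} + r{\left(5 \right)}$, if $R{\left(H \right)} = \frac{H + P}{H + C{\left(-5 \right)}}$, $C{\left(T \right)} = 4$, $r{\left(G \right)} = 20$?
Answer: $-4460$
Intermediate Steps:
$P = 33$ ($P = 11 \cdot 3 = 33$)
$R{\left(H \right)} = \frac{33 + H}{4 + H}$ ($R{\left(H \right)} = \frac{H + 33}{H + 4} = \frac{33 + H}{4 + H}$)
$160 R{\left(-2 - 3 \right)} + r{\left(5 \right)} = 160 \frac{33 - 5}{4 - 5} + 20 = 160 \frac{1}{-1} \cdot 28 + 20 = 160 \left(\left(-1\right) 28\right) + 20 = 160 \left(-28\right) + 20 = -4480 + 20 = -4460$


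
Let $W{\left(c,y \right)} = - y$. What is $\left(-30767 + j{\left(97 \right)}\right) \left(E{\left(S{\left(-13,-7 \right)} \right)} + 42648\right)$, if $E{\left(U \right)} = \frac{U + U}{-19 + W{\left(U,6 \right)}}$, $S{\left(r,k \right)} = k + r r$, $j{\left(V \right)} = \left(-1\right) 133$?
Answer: $-1317422736$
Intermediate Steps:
$j{\left(V \right)} = -133$
$S{\left(r,k \right)} = k + r^{2}$
$E{\left(U \right)} = - \frac{2 U}{25}$ ($E{\left(U \right)} = \frac{U + U}{-19 - 6} = \frac{2 U}{-19 - 6} = \frac{2 U}{-25} = 2 U \left(- \frac{1}{25}\right) = - \frac{2 U}{25}$)
$\left(-30767 + j{\left(97 \right)}\right) \left(E{\left(S{\left(-13,-7 \right)} \right)} + 42648\right) = \left(-30767 - 133\right) \left(- \frac{2 \left(-7 + \left(-13\right)^{2}\right)}{25} + 42648\right) = - 30900 \left(- \frac{2 \left(-7 + 169\right)}{25} + 42648\right) = - 30900 \left(\left(- \frac{2}{25}\right) 162 + 42648\right) = - 30900 \left(- \frac{324}{25} + 42648\right) = \left(-30900\right) \frac{1065876}{25} = -1317422736$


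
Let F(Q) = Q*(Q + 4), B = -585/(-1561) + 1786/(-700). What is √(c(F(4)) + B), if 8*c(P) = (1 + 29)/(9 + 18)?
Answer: I*√4468950997/46830 ≈ 1.4275*I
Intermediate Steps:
B = -169889/78050 (B = -585*(-1/1561) + 1786*(-1/700) = 585/1561 - 893/350 = -169889/78050 ≈ -2.1767)
F(Q) = Q*(4 + Q)
c(P) = 5/36 (c(P) = ((1 + 29)/(9 + 18))/8 = (30/27)/8 = (30*(1/27))/8 = (⅛)*(10/9) = 5/36)
√(c(F(4)) + B) = √(5/36 - 169889/78050) = √(-2862877/1404900) = I*√4468950997/46830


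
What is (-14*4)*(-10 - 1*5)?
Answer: 840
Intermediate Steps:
(-14*4)*(-10 - 1*5) = -56*(-10 - 5) = -56*(-15) = 840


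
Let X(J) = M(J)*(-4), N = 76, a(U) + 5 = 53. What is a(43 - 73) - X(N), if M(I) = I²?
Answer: 23152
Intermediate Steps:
a(U) = 48 (a(U) = -5 + 53 = 48)
X(J) = -4*J² (X(J) = J²*(-4) = -4*J²)
a(43 - 73) - X(N) = 48 - (-4)*76² = 48 - (-4)*5776 = 48 - 1*(-23104) = 48 + 23104 = 23152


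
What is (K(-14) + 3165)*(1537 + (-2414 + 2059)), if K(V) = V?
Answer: 3724482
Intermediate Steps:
(K(-14) + 3165)*(1537 + (-2414 + 2059)) = (-14 + 3165)*(1537 + (-2414 + 2059)) = 3151*(1537 - 355) = 3151*1182 = 3724482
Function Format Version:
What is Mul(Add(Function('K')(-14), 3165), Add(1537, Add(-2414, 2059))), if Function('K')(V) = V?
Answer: 3724482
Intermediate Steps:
Mul(Add(Function('K')(-14), 3165), Add(1537, Add(-2414, 2059))) = Mul(Add(-14, 3165), Add(1537, Add(-2414, 2059))) = Mul(3151, Add(1537, -355)) = Mul(3151, 1182) = 3724482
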